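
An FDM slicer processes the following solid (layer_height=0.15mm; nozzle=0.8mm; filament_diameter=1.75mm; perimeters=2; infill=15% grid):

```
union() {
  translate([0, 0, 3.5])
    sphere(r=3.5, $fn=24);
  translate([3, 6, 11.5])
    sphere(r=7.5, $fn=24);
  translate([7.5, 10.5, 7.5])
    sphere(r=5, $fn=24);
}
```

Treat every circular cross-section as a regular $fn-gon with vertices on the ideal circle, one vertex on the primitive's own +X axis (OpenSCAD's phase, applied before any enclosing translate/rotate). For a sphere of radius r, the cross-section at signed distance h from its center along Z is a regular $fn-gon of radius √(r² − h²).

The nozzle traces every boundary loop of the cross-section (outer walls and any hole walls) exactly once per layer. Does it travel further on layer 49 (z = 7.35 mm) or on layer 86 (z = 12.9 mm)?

Layer 49 (z = 7.35): the sphere does not reach this height (|z−center|=3.850 > r=3.5); the r=7.5 sphere at (3, 6) slices to a regular 24-gon of circumradius 6.247 (√(r²−h²) with h=4.15 from center) (perimeter = 2·24·6.247·sin(180°/24) = 39.14 mm); the r=5 sphere at (7.5, 10.5) slices to a regular 24-gon of circumradius 4.998 (√(r²−h²) with h=0.15 from center) (perimeter = 2·24·4.998·sin(180°/24) = 31.31 mm); Combining (union): the regions partially overlap (shared area 30.72 mm²), so the edge portions inside another operand are dropped and the merged outline is re-measured after clipping — boundary = 48.99 mm. So its perimeter = 48.99 mm. Layer 86 (z = 12.9): the sphere is absent (|z−center|=9.400 > r=3.5); the r=7.5 sphere at (3, 6) slices to a regular 24-gon of circumradius 7.368 (√(r²−h²) with h=1.4 from center) (perimeter = 2·24·7.368·sin(180°/24) = 46.16 mm); the sphere at (7.5, 10.5) is absent (|z−center|=5.400 > r=5); Merging all regions: only the r=7.5 sphere at (3, 6) is present, so the union is just that shape — boundary = 46.16 mm. So its perimeter = 46.16 mm. Layer 49 is larger (48.99 vs 46.16 mm).

layer 49 (z = 7.35 mm)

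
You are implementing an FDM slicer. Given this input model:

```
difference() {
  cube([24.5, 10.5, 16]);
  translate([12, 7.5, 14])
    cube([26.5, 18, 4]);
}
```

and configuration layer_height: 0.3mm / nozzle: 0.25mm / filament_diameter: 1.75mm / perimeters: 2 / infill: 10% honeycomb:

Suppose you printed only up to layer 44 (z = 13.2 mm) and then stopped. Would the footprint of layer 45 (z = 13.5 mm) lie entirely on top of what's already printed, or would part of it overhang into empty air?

Compare the two slices. At z = 13.2: the cube (footprint 24.5×10.5) is included at this height (area 257.25 mm²); the cube at (12, 7.5) is not intersected at this z (z outside [14, 18]); After the difference (first − rest): none of the subtracted shapes is present at this height, so the 24.5×10.5 cube is unchanged — area = 257.25 mm². At z = 13.5: the cube is present — its section is the full 24.5×10.5 rectangle (area 257.25 mm²); the cube at (12, 7.5) does not reach this height (z outside [14, 18]); Subtracting the remaining from the first: none of the subtracted shapes is present at this height, so the 24.5×10.5 cube is unchanged — area = 257.25 mm². Checking containment: the cross-section at z = 13.5 is a subset of the cross-section at z = 13.2.

entirely on top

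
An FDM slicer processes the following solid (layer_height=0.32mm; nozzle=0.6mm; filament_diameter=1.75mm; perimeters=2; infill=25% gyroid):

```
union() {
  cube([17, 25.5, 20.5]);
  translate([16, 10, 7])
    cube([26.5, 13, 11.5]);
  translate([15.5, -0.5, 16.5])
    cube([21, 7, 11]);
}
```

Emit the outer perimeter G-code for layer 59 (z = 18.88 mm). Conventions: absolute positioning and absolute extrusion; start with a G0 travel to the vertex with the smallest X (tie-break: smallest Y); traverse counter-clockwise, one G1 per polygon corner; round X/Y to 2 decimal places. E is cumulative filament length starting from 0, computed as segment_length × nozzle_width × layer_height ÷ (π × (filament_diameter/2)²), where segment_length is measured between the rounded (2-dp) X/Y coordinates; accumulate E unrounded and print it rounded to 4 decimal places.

G0 X0.00 Y0.00 Z18.88
G1 X15.50 Y0.00 E1.2373
G1 X15.50 Y-0.50 E1.2772
G1 X36.50 Y-0.50 E2.9535
G1 X36.50 Y6.50 E3.5123
G1 X17.00 Y6.50 E5.0688
G1 X17.00 Y25.50 E6.5855
G1 X0.00 Y25.50 E7.9425
G1 X0.00 Y0.00 E9.9780

At z = 18.88 mm: the 17×25.5 cube contributes its full rectangle; the cube at (16, 10) does not reach this height (z outside [7, 18.5]); the cube at (15.5, -0.5) is present — its section is the full 21×7 rectangle; Merging all regions: the regions partially overlap (shared area 9.75 mm²), so overlapping operands fuse into one piece — 1 connected region. The outline is a single polygon with 8 vertices. Extrusion per mm of travel: 0.6 × 0.32 / (π × 0.875²) = 0.079824. Accumulating E over each segment gives final E = 9.9780.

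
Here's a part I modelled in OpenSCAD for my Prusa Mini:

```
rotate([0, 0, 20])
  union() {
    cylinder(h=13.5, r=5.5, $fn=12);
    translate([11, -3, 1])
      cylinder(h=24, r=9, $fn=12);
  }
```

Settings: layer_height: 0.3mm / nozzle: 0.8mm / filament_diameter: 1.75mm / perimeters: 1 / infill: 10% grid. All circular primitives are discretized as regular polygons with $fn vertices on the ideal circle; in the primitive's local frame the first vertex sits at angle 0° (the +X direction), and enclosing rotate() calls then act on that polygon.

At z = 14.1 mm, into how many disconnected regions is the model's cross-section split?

1

At z = 14.1 mm: the cylinder is absent (z outside [0, 13.5]); the r=9 cylinder at (11, -3) gives a regular 12-gon of circumradius 9 (constant along its height); Merging all regions: only the r=9 cylinder at (11, -3) is present, so the union is just that shape — 1 connected region; (whole slice rotated 20° about Z — lengths, areas and connectivity unchanged). The result has 1 disconnected region.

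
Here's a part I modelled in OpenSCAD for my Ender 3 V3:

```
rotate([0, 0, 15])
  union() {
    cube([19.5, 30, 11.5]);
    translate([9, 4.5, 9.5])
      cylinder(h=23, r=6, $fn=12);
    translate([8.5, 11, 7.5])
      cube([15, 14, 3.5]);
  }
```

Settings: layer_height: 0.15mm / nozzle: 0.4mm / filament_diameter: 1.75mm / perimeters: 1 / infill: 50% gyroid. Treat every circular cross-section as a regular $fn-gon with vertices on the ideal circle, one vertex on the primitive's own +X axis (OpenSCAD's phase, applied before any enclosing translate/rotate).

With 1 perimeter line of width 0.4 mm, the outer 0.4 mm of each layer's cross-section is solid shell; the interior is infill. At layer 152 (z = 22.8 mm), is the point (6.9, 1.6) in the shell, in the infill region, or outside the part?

At z = 22.8 mm: the cube is not intersected at this z (z outside [0, 11.5]); the r=6 cylinder at (9, 4.5) gives a regular 12-gon of circumradius 6 (constant along its height); the cube at (8.5, 11) is not intersected at this z (z outside [7.5, 11]); Combining (union): only the r=6 cylinder at (9, 4.5) is present, so the union is just that shape — 1 connected region; (rotated 15° about Z; rotation is an isometry so areas/perimeters/island counts are preserved). Overall, the cross-section is a single solid region. Undo the 15° rotation: the query point maps to (7.079, -0.240) in the un-rotated model frame. The nearest boundary edge runs (6.00, -0.70)→(9.00, -1.50); distance from the point to it = 0.72 mm. The point is inside the cross-section and 0.72 mm from the nearest boundary — more than the 0.4 mm shell width (1 × 0.4), so it's in the infill interior.

infill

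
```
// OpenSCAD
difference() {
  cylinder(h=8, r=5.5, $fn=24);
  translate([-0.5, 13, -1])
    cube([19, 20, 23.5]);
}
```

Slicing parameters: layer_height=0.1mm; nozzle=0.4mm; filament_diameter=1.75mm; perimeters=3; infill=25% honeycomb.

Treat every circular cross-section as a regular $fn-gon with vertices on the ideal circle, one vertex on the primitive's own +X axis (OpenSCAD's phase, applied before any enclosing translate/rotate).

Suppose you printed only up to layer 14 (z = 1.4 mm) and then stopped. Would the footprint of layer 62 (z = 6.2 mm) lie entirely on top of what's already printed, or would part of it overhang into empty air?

Compare the two slices. At z = 1.4: the cylinder: section is a regular 24-gon, circumradius r=5.5 (area = (24/2)·5.500²·sin(360°/24) = 93.95 mm²); the cube at (-0.5, 13) is present — its section is the full 19×20 rectangle (area 380.00 mm²); Subtracting the remaining from the first: starting from the r=5.5 cylinder (93.95 mm²), the 19×20 cube at (-0.5, 13) misses the remaining region (no effect) — area = 93.95 mm². At z = 6.2: the r=5.5 cylinder contributes a regular 24-gon of circumradius 5.5 (area = (24/2)·5.500²·sin(360°/24) = 93.95 mm²); the 19×20 cube at (-0.5, 13) contributes its full rectangle (area 380.00 mm²); After the difference (first − rest): starting from the r=5.5 cylinder (93.95 mm²), the 19×20 cube at (-0.5, 13) misses the remaining region (no effect) — area = 93.95 mm². Checking containment: the cross-section at z = 6.2 is a subset of the cross-section at z = 1.4.

entirely on top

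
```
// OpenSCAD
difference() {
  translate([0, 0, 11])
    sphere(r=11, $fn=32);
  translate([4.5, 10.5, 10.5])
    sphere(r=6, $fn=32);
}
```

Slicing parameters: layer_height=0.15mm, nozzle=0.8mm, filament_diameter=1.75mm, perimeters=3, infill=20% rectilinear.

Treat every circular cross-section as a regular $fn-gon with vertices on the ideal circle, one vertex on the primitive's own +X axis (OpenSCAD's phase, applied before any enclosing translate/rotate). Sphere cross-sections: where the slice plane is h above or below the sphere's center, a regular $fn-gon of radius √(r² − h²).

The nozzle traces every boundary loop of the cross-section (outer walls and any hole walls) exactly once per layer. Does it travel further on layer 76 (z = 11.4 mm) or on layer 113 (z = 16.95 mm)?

Layer 76 (z = 11.4): the r=11 sphere slices to a regular 32-gon of circumradius 10.993 (√(r²−h²) with h=0.4 from center) (perimeter = 2·32·10.993·sin(180°/32) = 68.96 mm); the r=6 sphere at (4.5, 10.5) contributes a regular 32-gon of circumradius √(6²−0.9²) = 5.932 (perimeter = 2·32·5.932·sin(180°/32) = 37.21 mm); Subtracting the remaining from the first: starting from the r=11 sphere, the r=6 sphere at (4.5, 10.5) partially overlaps it — only the 43.32 mm² overlap (of its 109.84 mm²) is removed, clipping the outline — boundary = 71.79 mm. So its perimeter = 71.79 mm. Layer 113 (z = 16.95): the sphere: section is a regular 32-gon, circumradius = √(r²−h²) = √(11²−5.95²) = 9.252 (perimeter = 2·32·9.252·sin(180°/32) = 58.04 mm); the sphere at (4.5, 10.5) is not intersected at this z (|z−center|=6.450 > r=6); Taking the first minus the rest: none of the subtracted shapes is present at this height, so the r=11 sphere is unchanged — boundary = 58.04 mm. So its perimeter = 58.04 mm. Layer 76 is larger (71.79 vs 58.04 mm).

layer 76 (z = 11.4 mm)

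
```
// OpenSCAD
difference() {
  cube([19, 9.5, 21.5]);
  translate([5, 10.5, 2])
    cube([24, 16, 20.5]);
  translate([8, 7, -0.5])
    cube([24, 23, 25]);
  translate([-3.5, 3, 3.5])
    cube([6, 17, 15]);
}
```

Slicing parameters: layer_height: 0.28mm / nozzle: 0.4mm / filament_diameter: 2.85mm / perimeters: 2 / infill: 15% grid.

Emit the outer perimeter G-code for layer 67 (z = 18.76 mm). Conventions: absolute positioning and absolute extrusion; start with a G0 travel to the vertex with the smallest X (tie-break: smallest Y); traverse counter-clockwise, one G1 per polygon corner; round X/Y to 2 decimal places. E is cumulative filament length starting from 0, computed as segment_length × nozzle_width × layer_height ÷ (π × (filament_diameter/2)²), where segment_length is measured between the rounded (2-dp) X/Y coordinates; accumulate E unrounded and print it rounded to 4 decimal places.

At z = 18.76 mm: the cube (footprint 19×9.5) is included at this height; the cube at (5, 10.5) is present — its section is the full 24×16 rectangle; the cube at (8, 7) is present — its section is the full 24×23 rectangle; the cube at (-3.5, 3) is absent (z outside [3.5, 18.5]); After the difference (first − rest): starting from the 19×9.5 cube, the 24×16 cube at (5, 10.5) misses the remaining region (no effect); the 24×23 cube at (8, 7) partially overlaps it — only the 27.50 mm² overlap (of its 552.00 mm²) is removed, clipping the outline — 1 connected region. The outline is a single polygon with 6 vertices. Extrusion per mm of travel: 0.4 × 0.28 / (π × 1.425²) = 0.017557. Accumulating E over each segment gives final E = 1.0007.

G0 X0.00 Y0.00 Z18.76
G1 X19.00 Y0.00 E0.3336
G1 X19.00 Y7.00 E0.4565
G1 X8.00 Y7.00 E0.6496
G1 X8.00 Y9.50 E0.6935
G1 X0.00 Y9.50 E0.8339
G1 X0.00 Y0.00 E1.0007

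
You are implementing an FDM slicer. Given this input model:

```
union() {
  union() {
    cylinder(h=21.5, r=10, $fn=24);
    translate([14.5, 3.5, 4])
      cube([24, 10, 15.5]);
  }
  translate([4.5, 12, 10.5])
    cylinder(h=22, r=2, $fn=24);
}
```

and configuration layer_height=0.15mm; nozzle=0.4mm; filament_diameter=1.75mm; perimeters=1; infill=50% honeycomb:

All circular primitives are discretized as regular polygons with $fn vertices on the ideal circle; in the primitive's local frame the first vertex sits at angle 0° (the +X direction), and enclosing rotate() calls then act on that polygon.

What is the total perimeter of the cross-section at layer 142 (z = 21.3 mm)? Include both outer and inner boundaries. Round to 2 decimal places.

At z = 21.3 mm: the r=10 cylinder gives a regular 24-gon of circumradius 10 (constant along its height) (perimeter = 2·24·10.000·sin(180°/24) = 62.65 mm); the cube at (14.5, 3.5) does not reach this height (z outside [4, 19.5]); Merging all regions: only the r=10 cylinder is present, so the union is just that shape — boundary = 62.65 mm; the r=2 cylinder at (4.5, 12) contributes a regular 24-gon of circumradius 2 (perimeter = 2·24·2.000·sin(180°/24) = 12.53 mm); Combining (union): the 2 present regions are separate (no shared area or edge), so areas and boundary lengths simply add and each stays a separate island — boundary = 75.18 mm. Overall, the cross-section has 2 separate islands. Total boundary length (outer) = 75.18 mm.

75.18 mm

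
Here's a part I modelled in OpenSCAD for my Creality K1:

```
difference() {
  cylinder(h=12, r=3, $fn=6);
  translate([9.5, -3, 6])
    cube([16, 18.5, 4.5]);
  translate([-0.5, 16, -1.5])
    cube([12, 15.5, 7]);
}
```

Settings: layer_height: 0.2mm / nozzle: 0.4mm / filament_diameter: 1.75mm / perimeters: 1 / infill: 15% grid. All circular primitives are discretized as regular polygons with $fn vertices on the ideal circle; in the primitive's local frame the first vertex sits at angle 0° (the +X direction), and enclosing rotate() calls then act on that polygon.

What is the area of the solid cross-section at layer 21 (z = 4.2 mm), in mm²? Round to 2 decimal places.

23.38 mm²

At z = 4.2 mm: the r=3 cylinder contributes a regular 6-gon of circumradius 3 (area = (6/2)·3.000²·sin(360°/6) = 23.38 mm²); the cube at (9.5, -3) does not reach this height (z outside [6, 10.5]); the cube at (-0.5, 16) (footprint 12×15.5) is included at this height (area 186.00 mm²); Taking the first minus the rest: starting from the r=3 cylinder (23.38 mm²), the 12×15.5 cube at (-0.5, 16) misses the remaining region (no effect) — area = 23.38 mm². Overall, the cross-section is a single solid region. Net area = 23.38 mm².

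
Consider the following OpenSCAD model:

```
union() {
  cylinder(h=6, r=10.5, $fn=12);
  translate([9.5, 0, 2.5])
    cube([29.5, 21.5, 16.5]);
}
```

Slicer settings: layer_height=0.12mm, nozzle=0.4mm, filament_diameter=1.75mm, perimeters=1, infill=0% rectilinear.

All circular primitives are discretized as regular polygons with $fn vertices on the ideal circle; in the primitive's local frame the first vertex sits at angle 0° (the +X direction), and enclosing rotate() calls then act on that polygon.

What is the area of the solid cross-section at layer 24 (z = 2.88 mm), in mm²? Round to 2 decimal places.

963.13 mm²

At z = 2.88 mm: the cylinder: section is a regular 12-gon, circumradius r=10.5 (area = (12/2)·10.500²·sin(360°/12) = 330.75 mm²); the cube at (9.5, 0) is present — its section is the full 29.5×21.5 rectangle (area 634.25 mm²); Merging all regions: the regions partially overlap — summed areas 965.00 mm² minus the doubly-counted overlap 1.87 mm² gives 963.13 mm² — area = 963.13 mm². Overall, the cross-section is a single solid region. Net area = 963.13 mm².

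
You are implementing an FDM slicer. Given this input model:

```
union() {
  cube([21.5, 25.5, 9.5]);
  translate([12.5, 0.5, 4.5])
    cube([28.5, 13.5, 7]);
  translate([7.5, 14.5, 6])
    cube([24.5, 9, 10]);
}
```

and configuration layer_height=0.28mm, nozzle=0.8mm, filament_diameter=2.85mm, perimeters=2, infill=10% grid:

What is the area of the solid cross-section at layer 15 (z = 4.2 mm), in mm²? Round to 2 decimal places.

548.25 mm²

At z = 4.2 mm: the 21.5×25.5 cube contributes its full rectangle (area 548.25 mm²); the cube at (12.5, 0.5) is not intersected at this z (z outside [4.5, 11.5]); the cube at (7.5, 14.5) is absent (z outside [6, 16]); Taking the union: only the 21.5×25.5 cube is present, so the union is just that shape — area = 548.25 mm². Overall, the cross-section is a single solid region. Net area = 548.25 mm².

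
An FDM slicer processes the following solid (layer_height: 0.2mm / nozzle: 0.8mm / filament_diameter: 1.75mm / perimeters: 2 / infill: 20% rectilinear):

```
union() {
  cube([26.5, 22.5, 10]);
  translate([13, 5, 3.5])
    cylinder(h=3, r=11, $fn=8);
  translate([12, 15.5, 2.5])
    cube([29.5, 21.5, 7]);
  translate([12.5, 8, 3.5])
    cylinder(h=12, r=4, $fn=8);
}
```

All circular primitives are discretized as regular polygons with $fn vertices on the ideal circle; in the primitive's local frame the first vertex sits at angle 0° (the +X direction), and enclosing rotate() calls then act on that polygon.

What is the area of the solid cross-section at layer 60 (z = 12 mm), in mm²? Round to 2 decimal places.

At z = 12 mm: the cube does not reach this height (z outside [0, 10]); the cylinder at (13, 5) does not reach this height (z outside [3.5, 6.5]); the cube at (12, 15.5) is not intersected at this z (z outside [2.5, 9.5]); the r=4 cylinder at (12.5, 8) contributes a regular 8-gon of circumradius 4 (area = (8/2)·4.000²·sin(360°/8) = 45.25 mm²); Merging all regions: only the r=4 cylinder at (12.5, 8) is present, so the union is just that shape — area = 45.25 mm². Overall, the cross-section is a single solid region. Net area = 45.25 mm².

45.25 mm²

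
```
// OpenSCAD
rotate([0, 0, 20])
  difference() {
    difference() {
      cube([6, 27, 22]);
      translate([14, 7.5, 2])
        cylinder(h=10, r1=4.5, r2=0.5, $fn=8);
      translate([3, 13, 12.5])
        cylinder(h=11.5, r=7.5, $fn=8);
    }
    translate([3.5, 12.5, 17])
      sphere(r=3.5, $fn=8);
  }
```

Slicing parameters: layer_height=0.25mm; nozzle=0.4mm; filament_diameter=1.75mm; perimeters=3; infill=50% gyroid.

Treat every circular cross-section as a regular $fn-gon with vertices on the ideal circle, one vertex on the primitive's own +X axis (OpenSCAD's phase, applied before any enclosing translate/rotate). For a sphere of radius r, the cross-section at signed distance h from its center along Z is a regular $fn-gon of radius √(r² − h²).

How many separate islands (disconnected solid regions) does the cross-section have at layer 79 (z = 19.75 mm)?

2

At z = 19.75 mm: the cube (footprint 6×27) is included at this height; the cone at (14, 7.5) is not intersected at this z (z outside [2, 12]); the r=7.5 cylinder at (3, 13) contributes a regular 8-gon of circumradius 7.5; Taking the first minus the rest: starting from the 6×27 cube, the r=7.5 cylinder at (3, 13) partially overlaps it — only the 82.54 mm² overlap (of its 159.10 mm²) is removed, clipping the outline — 2 connected regions; the sphere at (3.5, 12.5): section is a regular 8-gon, circumradius = √(r²−h²) = √(3.5²−2.75²) = 2.165; Subtracting the remaining from the first: starting from the result so far, the r=3.5 sphere at (3.5, 12.5) misses the remaining region (no effect) — 2 connected regions; (rotated 20° about Z; rotation is an isometry so areas/perimeters/island counts are preserved). Overall, the cross-section has 2 separate islands. Island count = 2.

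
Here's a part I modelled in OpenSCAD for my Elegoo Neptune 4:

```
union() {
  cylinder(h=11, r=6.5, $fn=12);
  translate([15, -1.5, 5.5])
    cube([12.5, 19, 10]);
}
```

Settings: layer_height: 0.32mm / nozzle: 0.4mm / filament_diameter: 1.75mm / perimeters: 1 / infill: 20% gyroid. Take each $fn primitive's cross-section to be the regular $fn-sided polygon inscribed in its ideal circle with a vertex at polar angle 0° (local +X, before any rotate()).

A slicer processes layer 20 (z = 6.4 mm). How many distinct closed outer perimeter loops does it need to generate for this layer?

2

At z = 6.4 mm: the r=6.5 cylinder contributes a regular 12-gon of circumradius 6.5; the cube at (15, -1.5) is present — its section is the full 12.5×19 rectangle; Merging all regions: the 2 present regions are separate (no shared area or edge), so areas and boundary lengths simply add and each stays a separate island — 2 connected regions. The result has 2 disconnected regions.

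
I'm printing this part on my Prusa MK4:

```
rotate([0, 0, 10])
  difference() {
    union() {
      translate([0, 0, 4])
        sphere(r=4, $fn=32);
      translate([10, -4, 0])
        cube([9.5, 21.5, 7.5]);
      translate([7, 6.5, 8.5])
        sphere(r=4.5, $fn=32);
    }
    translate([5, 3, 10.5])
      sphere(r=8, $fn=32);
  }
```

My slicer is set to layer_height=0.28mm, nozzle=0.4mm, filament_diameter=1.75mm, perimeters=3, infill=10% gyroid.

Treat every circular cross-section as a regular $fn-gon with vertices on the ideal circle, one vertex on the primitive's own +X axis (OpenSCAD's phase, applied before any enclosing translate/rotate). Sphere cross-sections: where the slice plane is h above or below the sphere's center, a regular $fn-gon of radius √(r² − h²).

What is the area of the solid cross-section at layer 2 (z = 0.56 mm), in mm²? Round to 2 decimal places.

217.26 mm²

At z = 0.56 mm: the r=4 sphere slices to a regular 32-gon of circumradius 2.041 (√(r²−h²) with h=3.44 from center) (area = (32/2)·2.041²·sin(360°/32) = 13.01 mm²); the cube at (10, -4) is present — its section is the full 9.5×21.5 rectangle (area 204.25 mm²); the sphere at (7, 6.5) is absent (|z−center|=7.940 > r=4.5); Taking the union: the 2 present regions are separate (no shared area or edge), so areas and boundary lengths simply add and each stays a separate island — area = 217.26 mm²; the sphere at (5, 3) is not intersected at this z (|z−center|=9.940 > r=8); After the difference (first − rest): none of the subtracted shapes is present at this height, so that combined region is unchanged — area = 217.26 mm²; (rotated 10° about Z; rotation is an isometry so areas/perimeters/island counts are preserved). Overall, the cross-section has 2 separate islands. Net area = 217.26 mm².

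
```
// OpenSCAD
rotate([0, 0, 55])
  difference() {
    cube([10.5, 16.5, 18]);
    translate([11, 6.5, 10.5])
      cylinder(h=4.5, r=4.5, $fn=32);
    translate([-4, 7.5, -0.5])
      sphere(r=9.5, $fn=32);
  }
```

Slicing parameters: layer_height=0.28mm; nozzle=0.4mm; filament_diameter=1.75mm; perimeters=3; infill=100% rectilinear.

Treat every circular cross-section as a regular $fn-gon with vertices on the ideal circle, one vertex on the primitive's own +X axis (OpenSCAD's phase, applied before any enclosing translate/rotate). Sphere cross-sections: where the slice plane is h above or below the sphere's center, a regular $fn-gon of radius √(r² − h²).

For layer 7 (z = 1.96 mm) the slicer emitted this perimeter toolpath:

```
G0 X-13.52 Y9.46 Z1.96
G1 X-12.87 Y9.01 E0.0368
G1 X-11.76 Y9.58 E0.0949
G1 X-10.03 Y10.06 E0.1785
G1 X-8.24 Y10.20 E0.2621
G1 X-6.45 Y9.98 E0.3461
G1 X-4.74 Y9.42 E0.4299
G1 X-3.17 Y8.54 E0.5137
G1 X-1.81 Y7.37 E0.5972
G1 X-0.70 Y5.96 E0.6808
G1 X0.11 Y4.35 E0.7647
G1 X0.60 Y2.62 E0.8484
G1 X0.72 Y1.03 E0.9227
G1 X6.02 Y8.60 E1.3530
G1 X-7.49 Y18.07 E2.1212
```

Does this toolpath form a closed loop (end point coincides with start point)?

Start point (G0): (-13.52, 9.46). End point (last G1): the path does not return to the start — open.

no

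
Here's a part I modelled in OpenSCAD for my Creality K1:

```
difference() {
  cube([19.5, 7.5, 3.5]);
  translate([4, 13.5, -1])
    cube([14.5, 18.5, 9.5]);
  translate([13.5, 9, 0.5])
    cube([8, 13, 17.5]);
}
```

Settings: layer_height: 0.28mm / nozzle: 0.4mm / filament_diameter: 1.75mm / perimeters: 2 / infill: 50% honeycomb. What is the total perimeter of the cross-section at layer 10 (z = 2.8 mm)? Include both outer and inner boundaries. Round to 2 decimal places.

At z = 2.8 mm: the 19.5×7.5 cube contributes its full rectangle (perimeter 54.00 mm); the cube at (4, 13.5) (footprint 14.5×18.5) is included at this height (perimeter 66.00 mm); the cube at (13.5, 9) (footprint 8×13) is included at this height (perimeter 42.00 mm); After the difference (first − rest): starting from the 19.5×7.5 cube, the 14.5×18.5 cube at (4, 13.5) misses the remaining region (no effect); the 8×13 cube at (13.5, 9) misses the remaining region (no effect) — boundary = 54.00 mm. Overall, the cross-section is a single solid region. Total boundary length (outer) = 54.00 mm.

54.00 mm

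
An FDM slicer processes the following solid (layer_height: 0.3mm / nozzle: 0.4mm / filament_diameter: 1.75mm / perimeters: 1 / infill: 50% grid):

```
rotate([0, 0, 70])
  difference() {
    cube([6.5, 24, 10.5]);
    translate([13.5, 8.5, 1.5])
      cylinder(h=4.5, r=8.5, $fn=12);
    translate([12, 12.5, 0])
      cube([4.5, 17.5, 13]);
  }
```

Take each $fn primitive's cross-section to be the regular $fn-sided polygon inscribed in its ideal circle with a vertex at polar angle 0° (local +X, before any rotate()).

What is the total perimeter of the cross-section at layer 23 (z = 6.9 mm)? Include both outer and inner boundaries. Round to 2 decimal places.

At z = 6.9 mm: the cube is present — its section is the full 6.5×24 rectangle (perimeter 61.00 mm); the cylinder at (13.5, 8.5) is not intersected at this z (z outside [1.5, 6]); the cube at (12, 12.5) is present — its section is the full 4.5×17.5 rectangle (perimeter 44.00 mm); Subtracting the remaining from the first: starting from the 6.5×24 cube, the 4.5×17.5 cube at (12, 12.5) misses the remaining region (no effect) — boundary = 61.00 mm; (whole slice rotated 70° about Z — lengths, areas and connectivity unchanged). Overall, the cross-section is a single solid region. Total boundary length (outer) = 61.00 mm.

61.00 mm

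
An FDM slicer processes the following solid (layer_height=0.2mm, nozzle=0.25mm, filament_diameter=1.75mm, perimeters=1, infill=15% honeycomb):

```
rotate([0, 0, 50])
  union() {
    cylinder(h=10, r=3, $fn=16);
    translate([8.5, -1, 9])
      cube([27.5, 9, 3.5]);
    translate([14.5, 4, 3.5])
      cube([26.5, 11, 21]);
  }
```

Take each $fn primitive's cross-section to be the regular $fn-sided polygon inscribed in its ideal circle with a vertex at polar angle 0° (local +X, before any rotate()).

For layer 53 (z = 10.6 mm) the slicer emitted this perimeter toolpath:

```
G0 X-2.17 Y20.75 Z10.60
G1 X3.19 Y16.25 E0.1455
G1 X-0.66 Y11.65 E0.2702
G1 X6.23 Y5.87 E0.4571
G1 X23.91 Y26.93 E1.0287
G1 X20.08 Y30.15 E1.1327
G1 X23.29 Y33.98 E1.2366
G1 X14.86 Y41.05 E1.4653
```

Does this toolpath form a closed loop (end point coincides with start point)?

no

Start point (G0): (-2.17, 20.75). End point (last G1): the path does not return to the start — open.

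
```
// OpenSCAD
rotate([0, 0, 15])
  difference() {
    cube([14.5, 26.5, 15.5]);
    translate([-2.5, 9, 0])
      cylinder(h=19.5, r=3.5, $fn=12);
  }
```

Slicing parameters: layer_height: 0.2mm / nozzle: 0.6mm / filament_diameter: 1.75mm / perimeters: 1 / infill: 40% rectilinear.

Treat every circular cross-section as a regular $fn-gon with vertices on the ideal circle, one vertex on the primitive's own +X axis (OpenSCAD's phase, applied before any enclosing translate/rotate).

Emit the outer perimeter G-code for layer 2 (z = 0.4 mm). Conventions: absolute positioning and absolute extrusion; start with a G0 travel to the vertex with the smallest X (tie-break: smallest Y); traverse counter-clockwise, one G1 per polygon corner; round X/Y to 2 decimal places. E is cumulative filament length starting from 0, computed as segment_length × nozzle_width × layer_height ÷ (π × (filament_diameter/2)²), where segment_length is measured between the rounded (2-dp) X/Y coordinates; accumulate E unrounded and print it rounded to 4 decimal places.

G0 X-6.86 Y25.60 Z0.40
G1 X-2.92 Y10.90 E0.7593
G1 X-2.27 Y10.52 E0.7968
G1 X-1.36 Y8.95 E0.8874
G1 X-1.36 Y7.14 E0.9777
G1 X-1.74 Y6.49 E1.0152
G1 X0.00 Y0.00 E1.3505
G1 X14.01 Y3.75 E2.0740
G1 X7.15 Y29.35 E3.3963
G1 X-6.86 Y25.60 E4.1198

At z = 0.4 mm: the 14.5×26.5 cube contributes its full rectangle; the cylinder at (-2.5, 9): section is a regular 12-gon, circumradius r=3.5; Subtracting the remaining from the first: starting from the 14.5×26.5 cube, the r=3.5 cylinder at (-2.5, 9) partially overlaps it — only the 2.96 mm² overlap (of its 36.75 mm²) is removed, clipping the outline — 1 connected region; (rotated 15° about Z; rotation is an isometry so areas/perimeters/island counts are preserved). The outline is a single polygon with 9 vertices. Extrusion per mm of travel: 0.6 × 0.2 / (π × 0.875²) = 0.049890. Accumulating E over each segment gives final E = 4.1198.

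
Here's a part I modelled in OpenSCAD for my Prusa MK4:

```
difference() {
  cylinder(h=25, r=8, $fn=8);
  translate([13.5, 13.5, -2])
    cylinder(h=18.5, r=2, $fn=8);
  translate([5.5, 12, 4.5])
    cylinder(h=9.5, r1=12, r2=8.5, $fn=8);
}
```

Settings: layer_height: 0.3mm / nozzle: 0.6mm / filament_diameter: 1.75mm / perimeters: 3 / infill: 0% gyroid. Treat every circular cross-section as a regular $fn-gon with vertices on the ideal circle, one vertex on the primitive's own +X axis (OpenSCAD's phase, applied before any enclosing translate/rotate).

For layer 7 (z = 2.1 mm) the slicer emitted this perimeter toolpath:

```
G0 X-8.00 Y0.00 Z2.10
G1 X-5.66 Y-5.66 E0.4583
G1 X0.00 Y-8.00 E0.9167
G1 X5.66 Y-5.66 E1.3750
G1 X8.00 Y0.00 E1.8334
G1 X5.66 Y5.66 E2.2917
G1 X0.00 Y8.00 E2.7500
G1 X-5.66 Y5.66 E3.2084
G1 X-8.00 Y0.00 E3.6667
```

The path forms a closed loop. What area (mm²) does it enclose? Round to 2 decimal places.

181.12 mm²

Apply the shoelace formula to the sequence of (X, Y) vertices; enclosed area = 181.12 mm².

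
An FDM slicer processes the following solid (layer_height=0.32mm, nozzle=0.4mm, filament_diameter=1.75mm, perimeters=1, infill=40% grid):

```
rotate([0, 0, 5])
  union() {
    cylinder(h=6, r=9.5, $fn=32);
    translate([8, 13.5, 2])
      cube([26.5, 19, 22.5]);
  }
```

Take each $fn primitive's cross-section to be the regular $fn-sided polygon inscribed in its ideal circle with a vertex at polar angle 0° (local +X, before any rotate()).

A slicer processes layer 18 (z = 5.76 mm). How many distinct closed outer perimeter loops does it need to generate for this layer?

2

At z = 5.76 mm: the r=9.5 cylinder gives a regular 32-gon of circumradius 9.5 (constant along its height); the cube at (8, 13.5) is present — its section is the full 26.5×19 rectangle; Merging all regions: the 2 present regions are separate (no shared area or edge), so areas and boundary lengths simply add and each stays a separate island — 2 connected regions; (rotated 5° about Z; rotation is an isometry so areas/perimeters/island counts are preserved). The result has 2 disconnected regions.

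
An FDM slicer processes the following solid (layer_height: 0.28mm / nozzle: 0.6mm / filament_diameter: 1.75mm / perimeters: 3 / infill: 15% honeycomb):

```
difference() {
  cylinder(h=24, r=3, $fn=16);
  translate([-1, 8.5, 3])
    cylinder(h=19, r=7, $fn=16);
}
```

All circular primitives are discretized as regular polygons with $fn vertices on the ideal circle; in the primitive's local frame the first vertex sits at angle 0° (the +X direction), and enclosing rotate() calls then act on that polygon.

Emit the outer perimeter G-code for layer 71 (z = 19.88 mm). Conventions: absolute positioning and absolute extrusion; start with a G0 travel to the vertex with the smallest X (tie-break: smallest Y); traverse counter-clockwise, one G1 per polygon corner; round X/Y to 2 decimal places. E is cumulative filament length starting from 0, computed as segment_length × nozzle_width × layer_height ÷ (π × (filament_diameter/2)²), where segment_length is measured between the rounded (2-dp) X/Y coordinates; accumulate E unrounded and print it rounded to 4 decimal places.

At z = 19.88 mm: the cylinder: section is a regular 16-gon, circumradius r=3; the cylinder at (-1, 8.5): section is a regular 16-gon, circumradius r=7; After the difference (first − rest): starting from the r=3 cylinder, the r=7 cylinder at (-1, 8.5) partially overlaps it — only the 3.95 mm² overlap (of its 150.01 mm²) is removed, clipping the outline — 1 connected region. The outline is a single polygon with 16 vertices. Extrusion per mm of travel: 0.6 × 0.28 / (π × 0.875²) = 0.069846. Accumulating E over each segment gives final E = 1.2756.

G0 X-3.00 Y0.00 Z19.88
G1 X-2.77 Y-1.15 E0.0819
G1 X-2.12 Y-2.12 E0.1635
G1 X-1.15 Y-2.77 E0.2450
G1 X0.00 Y-3.00 E0.3269
G1 X1.15 Y-2.77 E0.4089
G1 X2.12 Y-2.12 E0.4904
G1 X2.77 Y-1.15 E0.5720
G1 X3.00 Y0.00 E0.6539
G1 X2.77 Y1.15 E0.7358
G1 X2.12 Y2.12 E0.8173
G1 X1.97 Y2.22 E0.8299
G1 X1.68 Y2.03 E0.8542
G1 X-1.00 Y1.50 E1.0450
G1 X-2.36 Y1.77 E1.1418
G1 X-2.77 Y1.15 E1.1937
G1 X-3.00 Y0.00 E1.2756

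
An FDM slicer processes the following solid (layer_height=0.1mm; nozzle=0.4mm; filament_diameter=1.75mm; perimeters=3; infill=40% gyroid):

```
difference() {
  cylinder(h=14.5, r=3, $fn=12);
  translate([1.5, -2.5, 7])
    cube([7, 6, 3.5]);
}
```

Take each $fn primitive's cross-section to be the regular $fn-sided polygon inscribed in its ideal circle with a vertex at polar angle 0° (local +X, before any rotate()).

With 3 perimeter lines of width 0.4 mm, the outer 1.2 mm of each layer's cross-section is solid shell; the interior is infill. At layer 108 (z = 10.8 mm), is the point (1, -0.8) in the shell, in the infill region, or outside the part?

infill

At z = 10.8 mm: the r=3 cylinder contributes a regular 12-gon of circumradius 3; the cube at (1.5, -2.5) does not reach this height (z outside [7, 10.5]); After the difference (first − rest): none of the subtracted shapes is present at this height, so the r=3 cylinder is unchanged — 1 connected region. Overall, the cross-section is a single solid region. The nearest boundary edge runs (1.50, -2.60)→(2.60, -1.50); distance from the point to it = 1.62 mm. The point is inside the cross-section and 1.62 mm from the nearest boundary — more than the 1.2 mm shell width (3 × 0.4), so it's in the infill interior.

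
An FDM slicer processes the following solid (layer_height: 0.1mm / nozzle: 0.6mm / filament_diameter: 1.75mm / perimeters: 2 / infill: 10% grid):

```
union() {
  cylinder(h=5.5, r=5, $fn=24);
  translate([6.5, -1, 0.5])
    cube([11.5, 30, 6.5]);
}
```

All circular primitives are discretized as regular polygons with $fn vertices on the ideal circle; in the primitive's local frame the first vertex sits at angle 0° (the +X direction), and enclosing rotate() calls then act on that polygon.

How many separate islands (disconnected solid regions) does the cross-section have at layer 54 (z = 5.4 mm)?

2

At z = 5.4 mm: the cylinder: section is a regular 24-gon, circumradius r=5; the 11.5×30 cube at (6.5, -1) contributes its full rectangle; Merging all regions: the 2 present regions are separate (no shared area or edge), so areas and boundary lengths simply add and each stays a separate island — 2 connected regions. Overall, the cross-section has 2 separate islands. Island count = 2.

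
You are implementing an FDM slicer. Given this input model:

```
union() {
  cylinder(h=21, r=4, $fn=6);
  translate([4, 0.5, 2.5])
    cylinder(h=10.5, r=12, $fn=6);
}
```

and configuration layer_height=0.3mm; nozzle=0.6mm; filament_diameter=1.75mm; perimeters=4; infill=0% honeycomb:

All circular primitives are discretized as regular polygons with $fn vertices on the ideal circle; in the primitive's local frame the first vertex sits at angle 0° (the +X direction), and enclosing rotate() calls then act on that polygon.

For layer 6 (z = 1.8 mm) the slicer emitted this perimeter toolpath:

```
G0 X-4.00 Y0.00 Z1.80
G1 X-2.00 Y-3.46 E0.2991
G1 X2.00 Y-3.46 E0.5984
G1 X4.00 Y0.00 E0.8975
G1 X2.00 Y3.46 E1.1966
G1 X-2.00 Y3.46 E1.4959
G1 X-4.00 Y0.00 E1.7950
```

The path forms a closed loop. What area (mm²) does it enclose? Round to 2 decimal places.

Apply the shoelace formula to the sequence of (X, Y) vertices; enclosed area = 41.52 mm².

41.52 mm²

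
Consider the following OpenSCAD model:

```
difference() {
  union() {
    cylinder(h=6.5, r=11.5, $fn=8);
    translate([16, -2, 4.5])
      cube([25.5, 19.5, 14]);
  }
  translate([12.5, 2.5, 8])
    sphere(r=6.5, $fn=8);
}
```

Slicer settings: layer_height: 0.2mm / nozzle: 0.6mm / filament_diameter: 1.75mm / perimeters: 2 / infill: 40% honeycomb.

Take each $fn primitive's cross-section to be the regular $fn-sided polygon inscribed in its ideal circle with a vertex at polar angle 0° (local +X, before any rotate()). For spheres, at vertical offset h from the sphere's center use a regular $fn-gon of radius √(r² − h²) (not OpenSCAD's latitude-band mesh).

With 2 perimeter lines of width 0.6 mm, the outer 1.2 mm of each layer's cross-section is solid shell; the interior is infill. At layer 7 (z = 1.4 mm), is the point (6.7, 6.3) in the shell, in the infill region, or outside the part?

At z = 1.4 mm: the cylinder: section is a regular 8-gon, circumradius r=11.5; the cube at (16, -2) is not intersected at this z (z outside [4.5, 18.5]); Combining (union): only the r=11.5 cylinder is present, so the union is just that shape — 1 connected region; the sphere at (12.5, 2.5) is absent (|z−center|=6.600 > r=6.5); Taking the first minus the rest: none of the subtracted shapes is present at this height, so that combined region is unchanged — 1 connected region. Overall, the cross-section is a single solid region. The nearest boundary edge runs (11.50, 0.00)→(8.13, 8.13); distance from the point to it = 2.02 mm. The point is inside the cross-section and 2.02 mm from the nearest boundary — more than the 1.2 mm shell width (2 × 0.6), so it's in the infill interior.

infill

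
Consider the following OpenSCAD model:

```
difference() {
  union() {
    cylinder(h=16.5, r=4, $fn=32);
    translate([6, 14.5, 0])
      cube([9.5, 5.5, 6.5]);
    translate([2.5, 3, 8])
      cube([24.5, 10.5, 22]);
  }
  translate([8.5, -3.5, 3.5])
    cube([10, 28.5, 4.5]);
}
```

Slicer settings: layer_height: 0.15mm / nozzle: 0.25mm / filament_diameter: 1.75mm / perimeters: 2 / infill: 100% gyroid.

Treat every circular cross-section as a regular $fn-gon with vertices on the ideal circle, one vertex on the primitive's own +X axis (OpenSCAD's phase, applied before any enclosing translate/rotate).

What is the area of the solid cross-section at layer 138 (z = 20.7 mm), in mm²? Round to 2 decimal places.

257.25 mm²

At z = 20.7 mm: the cylinder is absent (z outside [0, 16.5]); the cube at (6, 14.5) is not intersected at this z (z outside [0, 6.5]); the cube at (2.5, 3) is present — its section is the full 24.5×10.5 rectangle (area 257.25 mm²); Merging all regions: only the 24.5×10.5 cube at (2.5, 3) is present, so the union is just that shape — area = 257.25 mm²; the cube at (8.5, -3.5) is absent (z outside [3.5, 8]); After the difference (first − rest): none of the subtracted shapes is present at this height, so the result so far is unchanged — area = 257.25 mm². Overall, the cross-section is a single solid region. Net area = 257.25 mm².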